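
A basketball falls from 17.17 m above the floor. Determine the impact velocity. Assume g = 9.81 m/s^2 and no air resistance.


v = sqrt(2 * g * h)
v = sqrt(2 * 9.81 * 17.17)
v = sqrt(336.8754) = 18.3542 m/s

18.3542 m/s


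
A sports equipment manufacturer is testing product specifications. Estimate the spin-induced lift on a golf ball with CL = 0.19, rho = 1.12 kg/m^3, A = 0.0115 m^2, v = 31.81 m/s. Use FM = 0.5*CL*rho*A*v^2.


FM = 0.5 * CL * rho * A * v^2
FM = 0.5 * 0.19 * 1.12 * 0.0115 * 31.81^2
v^2 = 1011.8761
FM = 0.5 * 0.19 * 1.12 * 0.0115 * 1011.8761 = 1.2381 N

1.2381 N


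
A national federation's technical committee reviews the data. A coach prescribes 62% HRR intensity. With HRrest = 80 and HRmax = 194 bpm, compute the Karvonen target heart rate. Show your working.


Target = HRrest + pct*(HRmax - HRrest)
Heart rate reserve = HRmax - HRrest = 194 - 80 = 114 bpm
Fraction = 62% = 0.62
Target = 80 + 0.62 * 114
Target = 80 + 70.68 = 150.68 bpm

150.68 bpm


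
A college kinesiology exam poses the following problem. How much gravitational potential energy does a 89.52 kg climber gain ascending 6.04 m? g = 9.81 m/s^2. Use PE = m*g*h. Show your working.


PE = m * g * h
PE = 89.52 * 9.81 * 6.04
PE = 878.1912 * 6.04 = 5304.2748 J

5304.2748 J


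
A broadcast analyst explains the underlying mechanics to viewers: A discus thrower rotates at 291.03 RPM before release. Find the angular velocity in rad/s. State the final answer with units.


omega = RPM * 2 * pi / 60
omega = 291.03 * 2 * 3.14159 / 60
omega = 1828.5954 / 60 = 30.4766 rad/s

30.4766 rad/s


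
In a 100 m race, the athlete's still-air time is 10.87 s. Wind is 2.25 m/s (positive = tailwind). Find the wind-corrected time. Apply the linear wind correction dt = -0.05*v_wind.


dt = -0.05 * v_wind = -0.05 * 2.25 = -0.1125 s
t_corrected = t_still + dt = 10.87 + (-0.1125)
t_corrected = 10.7575 s

10.7575 s


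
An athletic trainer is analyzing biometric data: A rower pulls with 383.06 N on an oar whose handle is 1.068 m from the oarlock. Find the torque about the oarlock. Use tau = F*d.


tau = F * d
tau = 383.06 * 1.068
tau = 409.1081 N*m

409.1081 N*m


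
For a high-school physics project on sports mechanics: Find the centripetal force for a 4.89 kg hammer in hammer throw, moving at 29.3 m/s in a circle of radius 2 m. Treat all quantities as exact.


Fc = m * v^2 / r
v^2 = 29.3^2 = 858.49
Fc = 4.89 * 858.49 / 2
Fc = 4198.0161 / 2 = 2099.008 N

2099.008 N


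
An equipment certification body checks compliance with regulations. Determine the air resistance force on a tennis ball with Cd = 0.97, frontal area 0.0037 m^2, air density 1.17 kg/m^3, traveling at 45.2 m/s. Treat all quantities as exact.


Fd = 0.5 * Cd * rho * A * v^2
Fd = 0.5 * 0.97 * 1.17 * 0.0037 * 45.2^2
v^2 = 2043.04
Fd = 0.5 * 0.97 * 1.17 * 0.0037 * 2043.04 = 4.2895 N

4.2895 N


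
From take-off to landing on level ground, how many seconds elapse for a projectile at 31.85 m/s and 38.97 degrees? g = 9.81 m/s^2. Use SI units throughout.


T = 2*v*sin(theta)/g
sin(theta) = sin(38.97 deg) = 0.6289
T = 2*31.85*0.6289 / 9.81
T = 40.0618 / 9.81 = 4.0838 s

4.0838 s


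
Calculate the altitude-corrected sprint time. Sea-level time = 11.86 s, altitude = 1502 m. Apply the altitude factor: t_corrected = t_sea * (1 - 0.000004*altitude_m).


Correction factor = 1 - 0.000004 * 1502 = 0.993992
t_corrected = t_sea * factor = 11.86 * 0.993992
t_corrected = 11.7887 s

11.7887 s


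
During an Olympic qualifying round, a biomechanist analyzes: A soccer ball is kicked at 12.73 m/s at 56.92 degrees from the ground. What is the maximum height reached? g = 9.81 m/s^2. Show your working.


H = (v*sin(theta))^2 / (2*g)
vy = v*sin(theta) = 12.73 * sin(56.92 deg) = 10.6666 m/s
H = vy^2 / (2*g) = 113.776 / (2*9.81)
H = 113.776 / 19.62 = 5.799 m

5.799 m


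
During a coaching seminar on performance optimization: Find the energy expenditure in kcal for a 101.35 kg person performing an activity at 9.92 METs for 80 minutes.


kcal = MET * mass * time_hr
Convert time: 80 min = 1.3333 hr
kcal = 9.92 * 101.35 * 1.3333
kcal = 1340.5227 kcal

1340.5227 kcal


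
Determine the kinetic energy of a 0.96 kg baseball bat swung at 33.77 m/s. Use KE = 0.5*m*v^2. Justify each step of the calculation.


KE = 0.5 * m * v^2
KE = 0.5 * 0.96 * 33.77^2
KE = 0.5 * 0.96 * 1140.4129 = 547.3982 J

547.3982 J


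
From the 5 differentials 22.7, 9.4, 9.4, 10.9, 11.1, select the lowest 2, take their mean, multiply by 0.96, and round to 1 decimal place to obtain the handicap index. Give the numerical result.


All differentials: 22.7, 9.4, 9.4, 10.9, 11.1
Sorted: 9.4, 9.4, 10.9, 11.1, 22.7
Best 2: 9.4, 9.4
Average of best = 18.8 / 2 = 9.4
Raw index = 9.4 * 0.96 = 9.024
Handicap index = round(9.024, 1) = 9.0

9.0


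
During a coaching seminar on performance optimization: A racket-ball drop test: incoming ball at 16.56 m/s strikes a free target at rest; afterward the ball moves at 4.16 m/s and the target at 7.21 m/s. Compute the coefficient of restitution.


e = (v2_after - v1_after) / (v1_before - v2_before)
Numerator = 7.21 - 4.16 = 3.05
Denominator = 16.56 - 0 = 16.56
e = 3.05 / 16.56 = 0.1842

0.1842


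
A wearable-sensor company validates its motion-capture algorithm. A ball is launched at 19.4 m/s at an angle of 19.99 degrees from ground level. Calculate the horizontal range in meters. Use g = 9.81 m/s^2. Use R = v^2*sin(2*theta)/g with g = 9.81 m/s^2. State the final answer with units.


R = v^2 * sin(2*theta) / g
Convert angle to radians: theta = 19.99 deg = 0.3489 rad
sin(2*theta) = sin(0.6978) = 0.6425
R = 19.4^2 * 0.6425 / 9.81
R = 376.36 * 0.6425 / 9.81 = 24.6502 m

24.6502 m


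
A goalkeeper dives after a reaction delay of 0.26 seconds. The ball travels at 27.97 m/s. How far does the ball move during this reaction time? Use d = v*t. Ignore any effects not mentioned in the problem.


d = v * t
d = 27.97 * 0.26
d = 7.2722 m

7.2722 m


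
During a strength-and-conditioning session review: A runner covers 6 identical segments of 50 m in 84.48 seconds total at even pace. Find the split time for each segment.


Split time = total_time / n_laps = 84.48 / 6
Split time = 14.08 s per lap

14.08 s


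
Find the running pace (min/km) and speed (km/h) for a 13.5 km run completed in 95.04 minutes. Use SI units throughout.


Pace = time / distance = 95.04 min / 13.5 km = 7.04 min/km
Speed = distance / time_in_hours = 13.5 / 1.584 hr
Speed = 8.5227 km/h

7.04 min/km, 8.5227 km/h


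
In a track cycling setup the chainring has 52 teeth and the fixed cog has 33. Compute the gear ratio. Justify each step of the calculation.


GR = front_teeth / rear_teeth
GR = 52 / 33
GR = 1.5758

1.5758


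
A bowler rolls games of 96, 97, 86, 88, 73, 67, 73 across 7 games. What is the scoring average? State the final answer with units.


Average = sum / n
Sum = 580
Average = 580 / 7 = 82.8571

82.8571


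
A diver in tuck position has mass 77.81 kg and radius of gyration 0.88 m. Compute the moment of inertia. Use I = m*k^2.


I = m * k^2
I = 77.81 * 0.88^2
I = 77.81 * 0.7744 = 60.2561 kg*m^2

60.2561 kg*m^2


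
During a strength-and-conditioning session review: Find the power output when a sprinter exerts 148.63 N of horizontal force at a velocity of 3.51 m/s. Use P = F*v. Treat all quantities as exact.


P = F * v
P = 148.63 * 3.51
P = 521.6913 W

521.6913 W


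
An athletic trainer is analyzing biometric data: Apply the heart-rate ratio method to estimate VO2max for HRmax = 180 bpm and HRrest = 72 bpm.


VO2max = 15.3 * HRmax / HRrest
VO2max = 15.3 * 180 / 72
VO2max = 2754 / 72 = 38.25 mL/kg/min

38.25 mL/kg/min


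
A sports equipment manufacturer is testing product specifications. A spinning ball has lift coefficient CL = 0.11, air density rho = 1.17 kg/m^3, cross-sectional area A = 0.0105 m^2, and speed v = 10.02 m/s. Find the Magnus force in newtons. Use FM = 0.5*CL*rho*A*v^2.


FM = 0.5 * CL * rho * A * v^2
FM = 0.5 * 0.11 * 1.17 * 0.0105 * 10.02^2
v^2 = 100.4004
FM = 0.5 * 0.11 * 1.17 * 0.0105 * 100.4004 = 0.0678 N

0.0678 N


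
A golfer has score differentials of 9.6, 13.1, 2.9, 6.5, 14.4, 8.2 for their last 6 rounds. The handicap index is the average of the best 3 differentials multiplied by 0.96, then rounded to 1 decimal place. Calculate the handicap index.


All differentials: 9.6, 13.1, 2.9, 6.5, 14.4, 8.2
Sorted: 2.9, 6.5, 8.2, 9.6, 13.1, 14.4
Best 3: 2.9, 6.5, 8.2
Average of best = 17.6 / 3 = 5.8667
Raw index = 5.8667 * 0.96 = 5.632
Handicap index = round(5.632, 1) = 5.6

5.6


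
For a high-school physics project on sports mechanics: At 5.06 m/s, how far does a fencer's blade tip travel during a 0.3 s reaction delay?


d = v * t
d = 5.06 * 0.3
d = 1.518 m

1.518 m


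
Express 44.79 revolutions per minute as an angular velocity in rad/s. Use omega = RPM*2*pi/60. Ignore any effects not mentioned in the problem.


omega = RPM * 2 * pi / 60
omega = 44.79 * 2 * 3.14159 / 60
omega = 281.4239 / 60 = 4.6904 rad/s

4.6904 rad/s


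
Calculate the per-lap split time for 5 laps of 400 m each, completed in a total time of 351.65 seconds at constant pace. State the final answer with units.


Split time = total_time / n_laps = 351.65 / 5
Split time = 70.33 s per lap

70.33 s


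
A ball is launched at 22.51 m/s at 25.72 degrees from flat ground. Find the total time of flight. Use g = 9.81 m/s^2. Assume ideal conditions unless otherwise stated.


T = 2*v*sin(theta)/g
sin(theta) = sin(25.72 deg) = 0.434
T = 2*22.51*0.434 / 9.81
T = 19.5375 / 9.81 = 1.9916 s

1.9916 s


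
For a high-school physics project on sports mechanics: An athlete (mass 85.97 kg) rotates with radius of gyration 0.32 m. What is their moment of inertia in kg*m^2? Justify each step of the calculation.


I = m * k^2
I = 85.97 * 0.32^2
I = 85.97 * 0.1024 = 8.8033 kg*m^2

8.8033 kg*m^2


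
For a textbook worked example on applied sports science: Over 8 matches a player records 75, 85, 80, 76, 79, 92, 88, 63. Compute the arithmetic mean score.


Average = sum / n
Sum = 638
Average = 638 / 8 = 79.75

79.75


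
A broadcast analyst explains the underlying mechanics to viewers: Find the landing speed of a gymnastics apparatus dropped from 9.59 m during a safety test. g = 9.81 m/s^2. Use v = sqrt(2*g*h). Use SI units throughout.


v = sqrt(2 * g * h)
v = sqrt(2 * 9.81 * 9.59)
v = sqrt(188.1558) = 13.717 m/s

13.717 m/s


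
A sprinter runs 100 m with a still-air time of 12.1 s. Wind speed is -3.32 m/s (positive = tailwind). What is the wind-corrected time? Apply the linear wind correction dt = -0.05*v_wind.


dt = -0.05 * v_wind = -0.05 * -3.32 = 0.166 s
t_corrected = t_still + dt = 12.1 + (0.166)
t_corrected = 12.266 s

12.266 s


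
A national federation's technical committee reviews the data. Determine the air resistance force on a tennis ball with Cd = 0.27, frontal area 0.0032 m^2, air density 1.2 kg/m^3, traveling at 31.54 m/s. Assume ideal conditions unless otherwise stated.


Fd = 0.5 * Cd * rho * A * v^2
Fd = 0.5 * 0.27 * 1.2 * 0.0032 * 31.54^2
v^2 = 994.7716
Fd = 0.5 * 0.27 * 1.2 * 0.0032 * 994.7716 = 0.5157 N

0.5157 N


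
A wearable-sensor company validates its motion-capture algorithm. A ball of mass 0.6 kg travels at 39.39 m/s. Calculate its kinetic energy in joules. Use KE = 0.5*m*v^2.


KE = 0.5 * m * v^2
KE = 0.5 * 0.6 * 39.39^2
KE = 0.5 * 0.6 * 1551.5721 = 465.4716 J

465.4716 J


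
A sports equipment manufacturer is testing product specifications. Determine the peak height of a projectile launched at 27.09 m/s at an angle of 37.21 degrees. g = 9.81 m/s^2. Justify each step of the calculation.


H = (v*sin(theta))^2 / (2*g)
vy = v*sin(theta) = 27.09 * sin(37.21 deg) = 16.3824 m/s
H = vy^2 / (2*g) = 268.3816 / (2*9.81)
H = 268.3816 / 19.62 = 13.679 m

13.679 m


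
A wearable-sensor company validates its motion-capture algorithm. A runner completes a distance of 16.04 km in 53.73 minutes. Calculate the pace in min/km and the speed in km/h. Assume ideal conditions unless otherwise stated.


Pace = time / distance = 53.73 min / 16.04 km = 3.3498 min/km
Speed = distance / time_in_hours = 16.04 / 0.8955 hr
Speed = 17.9118 km/h

3.3498 min/km, 17.9118 km/h


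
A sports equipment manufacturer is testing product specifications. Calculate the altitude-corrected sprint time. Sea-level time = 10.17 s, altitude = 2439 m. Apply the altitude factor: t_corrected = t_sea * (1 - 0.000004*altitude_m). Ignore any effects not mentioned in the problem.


Correction factor = 1 - 0.000004 * 2439 = 0.990244
t_corrected = t_sea * factor = 10.17 * 0.990244
t_corrected = 10.0708 s

10.0708 s


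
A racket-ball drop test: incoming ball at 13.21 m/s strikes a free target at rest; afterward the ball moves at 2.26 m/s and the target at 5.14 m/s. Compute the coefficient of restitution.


e = (v2_after - v1_after) / (v1_before - v2_before)
Numerator = 5.14 - 2.26 = 2.88
Denominator = 13.21 - 0 = 13.21
e = 2.88 / 13.21 = 0.218

0.218


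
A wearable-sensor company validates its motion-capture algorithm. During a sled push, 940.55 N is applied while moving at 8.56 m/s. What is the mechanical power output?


P = F * v
P = 940.55 * 8.56
P = 8051.108 W

8051.108 W


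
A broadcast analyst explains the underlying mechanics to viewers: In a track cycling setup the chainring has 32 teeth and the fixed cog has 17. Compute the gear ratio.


GR = front_teeth / rear_teeth
GR = 32 / 17
GR = 1.8824

1.8824


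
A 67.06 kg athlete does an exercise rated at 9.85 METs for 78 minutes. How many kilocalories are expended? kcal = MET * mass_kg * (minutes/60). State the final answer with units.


kcal = MET * mass * time_hr
Convert time: 78 min = 1.3 hr
kcal = 9.85 * 67.06 * 1.3
kcal = 858.7033 kcal

858.7033 kcal


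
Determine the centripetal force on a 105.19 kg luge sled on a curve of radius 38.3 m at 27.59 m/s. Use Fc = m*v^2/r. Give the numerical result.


Fc = m * v^2 / r
v^2 = 27.59^2 = 761.2081
Fc = 105.19 * 761.2081 / 38.3
Fc = 80071.48 / 38.3 = 2090.6392 N

2090.6392 N


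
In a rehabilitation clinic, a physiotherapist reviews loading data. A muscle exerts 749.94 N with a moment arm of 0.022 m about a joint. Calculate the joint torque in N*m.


tau = F * d
tau = 749.94 * 0.022
tau = 16.4987 N*m

16.4987 N*m


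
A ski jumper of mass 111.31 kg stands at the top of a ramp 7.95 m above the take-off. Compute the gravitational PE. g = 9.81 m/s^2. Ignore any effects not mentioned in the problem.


PE = m * g * h
PE = 111.31 * 9.81 * 7.95
PE = 1091.9511 * 7.95 = 8681.0112 J

8681.0112 J


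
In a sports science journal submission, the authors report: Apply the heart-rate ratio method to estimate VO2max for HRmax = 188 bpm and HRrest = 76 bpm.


VO2max = 15.3 * HRmax / HRrest
VO2max = 15.3 * 188 / 76
VO2max = 2876.4 / 76 = 37.8474 mL/kg/min

37.8474 mL/kg/min


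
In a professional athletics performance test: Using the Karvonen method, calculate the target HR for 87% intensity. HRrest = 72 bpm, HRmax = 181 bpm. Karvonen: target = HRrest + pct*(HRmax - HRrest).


Target = HRrest + pct*(HRmax - HRrest)
Heart rate reserve = HRmax - HRrest = 181 - 72 = 109 bpm
Fraction = 87% = 0.87
Target = 72 + 0.87 * 109
Target = 72 + 94.83 = 166.83 bpm

166.83 bpm


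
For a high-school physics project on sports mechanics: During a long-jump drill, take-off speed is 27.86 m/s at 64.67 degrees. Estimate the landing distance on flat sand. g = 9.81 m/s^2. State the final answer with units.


R = v^2 * sin(2*theta) / g
Convert angle to radians: theta = 64.67 deg = 1.1287 rad
sin(2*theta) = sin(2.2574) = 0.7734
R = 27.86^2 * 0.7734 / 9.81
R = 776.1796 * 0.7734 / 9.81 = 61.1922 m

61.1922 m


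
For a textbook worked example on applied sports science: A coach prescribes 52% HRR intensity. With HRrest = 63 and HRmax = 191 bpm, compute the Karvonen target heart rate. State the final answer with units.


Target = HRrest + pct*(HRmax - HRrest)
Heart rate reserve = HRmax - HRrest = 191 - 63 = 128 bpm
Fraction = 52% = 0.52
Target = 63 + 0.52 * 128
Target = 63 + 66.56 = 129.56 bpm

129.56 bpm


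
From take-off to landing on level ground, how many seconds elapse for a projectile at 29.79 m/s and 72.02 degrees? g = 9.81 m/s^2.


T = 2*v*sin(theta)/g
sin(theta) = sin(72.02 deg) = 0.9512
T = 2*29.79*0.9512 / 9.81
T = 56.6704 / 9.81 = 5.7768 s

5.7768 s


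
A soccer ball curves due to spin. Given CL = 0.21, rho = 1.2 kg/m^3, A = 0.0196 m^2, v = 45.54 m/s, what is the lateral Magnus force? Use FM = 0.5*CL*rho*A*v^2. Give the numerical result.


FM = 0.5 * CL * rho * A * v^2
FM = 0.5 * 0.21 * 1.2 * 0.0196 * 45.54^2
v^2 = 2073.8916
FM = 0.5 * 0.21 * 1.2 * 0.0196 * 2073.8916 = 5.1217 N

5.1217 N


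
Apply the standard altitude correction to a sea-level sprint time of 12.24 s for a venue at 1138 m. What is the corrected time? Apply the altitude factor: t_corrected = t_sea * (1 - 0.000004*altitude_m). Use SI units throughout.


Correction factor = 1 - 0.000004 * 1138 = 0.995448
t_corrected = t_sea * factor = 12.24 * 0.995448
t_corrected = 12.1843 s

12.1843 s


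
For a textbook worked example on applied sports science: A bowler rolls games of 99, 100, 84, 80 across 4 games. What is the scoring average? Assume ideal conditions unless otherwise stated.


Average = sum / n
Sum = 363
Average = 363 / 4 = 90.75

90.75


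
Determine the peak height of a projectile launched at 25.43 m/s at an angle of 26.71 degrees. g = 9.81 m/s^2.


H = (v*sin(theta))^2 / (2*g)
vy = v*sin(theta) = 25.43 * sin(26.71 deg) = 11.4301 m/s
H = vy^2 / (2*g) = 130.6483 / (2*9.81)
H = 130.6483 / 19.62 = 6.6589 m

6.6589 m


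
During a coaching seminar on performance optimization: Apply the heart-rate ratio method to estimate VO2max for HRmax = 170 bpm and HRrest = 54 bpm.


VO2max = 15.3 * HRmax / HRrest
VO2max = 15.3 * 170 / 54
VO2max = 2601 / 54 = 48.1667 mL/kg/min

48.1667 mL/kg/min


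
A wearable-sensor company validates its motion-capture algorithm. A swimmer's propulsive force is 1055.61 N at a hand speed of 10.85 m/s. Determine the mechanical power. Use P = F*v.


P = F * v
P = 1055.61 * 10.85
P = 11453.3685 W

11453.3685 W


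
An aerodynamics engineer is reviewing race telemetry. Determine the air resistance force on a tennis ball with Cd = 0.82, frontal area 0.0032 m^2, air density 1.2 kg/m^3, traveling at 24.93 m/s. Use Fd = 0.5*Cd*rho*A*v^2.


Fd = 0.5 * Cd * rho * A * v^2
Fd = 0.5 * 0.82 * 1.2 * 0.0032 * 24.93^2
v^2 = 621.5049
Fd = 0.5 * 0.82 * 1.2 * 0.0032 * 621.5049 = 0.9785 N

0.9785 N


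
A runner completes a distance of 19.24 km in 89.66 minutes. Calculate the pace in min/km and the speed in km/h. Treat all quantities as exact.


Pace = time / distance = 89.66 min / 19.24 km = 4.6601 min/km
Speed = distance / time_in_hours = 19.24 / 1.4943 hr
Speed = 12.8753 km/h

4.6601 min/km, 12.8753 km/h


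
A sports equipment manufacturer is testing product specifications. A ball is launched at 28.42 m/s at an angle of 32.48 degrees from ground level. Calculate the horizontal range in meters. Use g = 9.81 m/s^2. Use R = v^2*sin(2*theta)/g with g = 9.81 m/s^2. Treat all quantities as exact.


R = v^2 * sin(2*theta) / g
Convert angle to radians: theta = 32.48 deg = 0.5669 rad
sin(2*theta) = sin(1.1338) = 0.906
R = 28.42^2 * 0.906 / 9.81
R = 807.6964 * 0.906 / 9.81 = 74.5956 m

74.5956 m


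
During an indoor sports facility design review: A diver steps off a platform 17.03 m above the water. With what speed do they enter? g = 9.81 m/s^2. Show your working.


v = sqrt(2 * g * h)
v = sqrt(2 * 9.81 * 17.03)
v = sqrt(334.1286) = 18.2792 m/s

18.2792 m/s


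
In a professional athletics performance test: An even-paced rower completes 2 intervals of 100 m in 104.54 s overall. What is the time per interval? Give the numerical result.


Split time = total_time / n_laps = 104.54 / 2
Split time = 52.27 s per lap

52.27 s


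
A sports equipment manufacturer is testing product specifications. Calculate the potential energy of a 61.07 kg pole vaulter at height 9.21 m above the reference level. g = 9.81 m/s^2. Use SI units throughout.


PE = m * g * h
PE = 61.07 * 9.81 * 9.21
PE = 599.0967 * 9.21 = 5517.6806 J

5517.6806 J


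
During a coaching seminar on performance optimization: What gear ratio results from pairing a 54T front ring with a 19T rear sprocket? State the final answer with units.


GR = front_teeth / rear_teeth
GR = 54 / 19
GR = 2.8421

2.8421


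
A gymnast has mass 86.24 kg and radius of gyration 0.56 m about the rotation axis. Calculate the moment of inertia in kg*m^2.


I = m * k^2
I = 86.24 * 0.56^2
I = 86.24 * 0.3136 = 27.0449 kg*m^2

27.0449 kg*m^2


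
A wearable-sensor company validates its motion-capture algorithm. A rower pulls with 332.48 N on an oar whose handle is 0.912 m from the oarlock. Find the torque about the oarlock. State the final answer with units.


tau = F * d
tau = 332.48 * 0.912
tau = 303.2218 N*m

303.2218 N*m


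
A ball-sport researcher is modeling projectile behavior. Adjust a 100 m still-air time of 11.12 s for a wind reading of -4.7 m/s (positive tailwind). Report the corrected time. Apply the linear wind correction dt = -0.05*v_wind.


dt = -0.05 * v_wind = -0.05 * -4.7 = 0.235 s
t_corrected = t_still + dt = 11.12 + (0.235)
t_corrected = 11.355 s

11.355 s


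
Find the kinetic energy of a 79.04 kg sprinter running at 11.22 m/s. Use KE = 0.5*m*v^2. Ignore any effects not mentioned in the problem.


KE = 0.5 * m * v^2
KE = 0.5 * 79.04 * 11.22^2
KE = 0.5 * 79.04 * 125.8884 = 4975.1096 J

4975.1096 J


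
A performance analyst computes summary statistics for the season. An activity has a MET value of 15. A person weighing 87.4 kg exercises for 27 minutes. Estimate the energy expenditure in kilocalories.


kcal = MET * mass * time_hr
Convert time: 27 min = 0.45 hr
kcal = 15 * 87.4 * 0.45
kcal = 589.95 kcal

589.95 kcal


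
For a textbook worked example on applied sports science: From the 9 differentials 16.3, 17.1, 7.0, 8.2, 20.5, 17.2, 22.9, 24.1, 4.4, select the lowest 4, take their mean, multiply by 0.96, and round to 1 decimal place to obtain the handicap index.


All differentials: 16.3, 17.1, 7.0, 8.2, 20.5, 17.2, 22.9, 24.1, 4.4
Sorted: 4.4, 7.0, 8.2, 16.3, 17.1, 17.2, 20.5, 22.9, 24.1
Best 4: 4.4, 7.0, 8.2, 16.3
Average of best = 35.9 / 4 = 8.975
Raw index = 8.975 * 0.96 = 8.616
Handicap index = round(8.616, 1) = 8.6

8.6


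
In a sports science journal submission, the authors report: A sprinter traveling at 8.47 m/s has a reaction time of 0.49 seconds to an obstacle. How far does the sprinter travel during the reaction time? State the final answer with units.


d = v * t
d = 8.47 * 0.49
d = 4.1503 m

4.1503 m


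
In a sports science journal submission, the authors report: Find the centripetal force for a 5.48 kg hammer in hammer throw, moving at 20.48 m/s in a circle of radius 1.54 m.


Fc = m * v^2 / r
v^2 = 20.48^2 = 419.4304
Fc = 5.48 * 419.4304 / 1.54
Fc = 2298.4786 / 1.54 = 1492.5186 N

1492.5186 N


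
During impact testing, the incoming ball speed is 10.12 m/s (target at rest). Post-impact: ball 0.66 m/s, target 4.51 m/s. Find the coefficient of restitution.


e = (v2_after - v1_after) / (v1_before - v2_before)
Numerator = 4.51 - 0.66 = 3.85
Denominator = 10.12 - 0 = 10.12
e = 3.85 / 10.12 = 0.3804

0.3804


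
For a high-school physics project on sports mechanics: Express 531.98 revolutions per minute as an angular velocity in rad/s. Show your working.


omega = RPM * 2 * pi / 60
omega = 531.98 * 2 * 3.14159 / 60
omega = 3342.5289 / 60 = 55.7088 rad/s

55.7088 rad/s


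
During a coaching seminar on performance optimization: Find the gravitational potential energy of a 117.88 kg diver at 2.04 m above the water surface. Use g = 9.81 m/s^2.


PE = m * g * h
PE = 117.88 * 9.81 * 2.04
PE = 1156.4028 * 2.04 = 2359.0617 J

2359.0617 J


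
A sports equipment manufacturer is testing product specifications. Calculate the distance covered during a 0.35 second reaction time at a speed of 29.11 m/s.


d = v * t
d = 29.11 * 0.35
d = 10.1885 m

10.1885 m


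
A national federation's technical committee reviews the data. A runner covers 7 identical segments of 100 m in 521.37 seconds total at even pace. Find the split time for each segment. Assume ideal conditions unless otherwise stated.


Split time = total_time / n_laps = 521.37 / 7
Split time = 74.4814 s per lap

74.4814 s


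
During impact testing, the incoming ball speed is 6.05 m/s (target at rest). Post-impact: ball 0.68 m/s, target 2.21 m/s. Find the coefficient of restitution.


e = (v2_after - v1_after) / (v1_before - v2_before)
Numerator = 2.21 - 0.68 = 1.53
Denominator = 6.05 - 0 = 6.05
e = 1.53 / 6.05 = 0.2529

0.2529


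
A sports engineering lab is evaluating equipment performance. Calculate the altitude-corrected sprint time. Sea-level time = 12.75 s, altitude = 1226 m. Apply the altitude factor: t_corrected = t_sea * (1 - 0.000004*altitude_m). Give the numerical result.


Correction factor = 1 - 0.000004 * 1226 = 0.995096
t_corrected = t_sea * factor = 12.75 * 0.995096
t_corrected = 12.6875 s

12.6875 s


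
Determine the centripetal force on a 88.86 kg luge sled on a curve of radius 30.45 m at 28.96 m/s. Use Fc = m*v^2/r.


Fc = m * v^2 / r
v^2 = 28.96^2 = 838.6816
Fc = 88.86 * 838.6816 / 30.45
Fc = 74525.247 / 30.45 = 2447.463 N

2447.463 N


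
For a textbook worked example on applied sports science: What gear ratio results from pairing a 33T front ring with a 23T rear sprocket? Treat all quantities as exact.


GR = front_teeth / rear_teeth
GR = 33 / 23
GR = 1.4348

1.4348


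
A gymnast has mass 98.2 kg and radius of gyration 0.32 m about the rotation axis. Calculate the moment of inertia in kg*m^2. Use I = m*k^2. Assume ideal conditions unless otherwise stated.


I = m * k^2
I = 98.2 * 0.32^2
I = 98.2 * 0.1024 = 10.0557 kg*m^2

10.0557 kg*m^2


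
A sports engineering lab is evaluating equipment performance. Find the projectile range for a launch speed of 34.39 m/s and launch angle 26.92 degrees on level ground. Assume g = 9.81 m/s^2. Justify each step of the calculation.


R = v^2 * sin(2*theta) / g
Convert angle to radians: theta = 26.92 deg = 0.4698 rad
sin(2*theta) = sin(0.9397) = 0.8074
R = 34.39^2 * 0.8074 / 9.81
R = 1182.6721 * 0.8074 / 9.81 = 97.3351 m

97.3351 m


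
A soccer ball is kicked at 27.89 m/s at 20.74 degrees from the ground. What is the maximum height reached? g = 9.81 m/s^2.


H = (v*sin(theta))^2 / (2*g)
vy = v*sin(theta) = 27.89 * sin(20.74 deg) = 9.8766 m/s
H = vy^2 / (2*g) = 97.5477 / (2*9.81)
H = 97.5477 / 19.62 = 4.9719 m

4.9719 m


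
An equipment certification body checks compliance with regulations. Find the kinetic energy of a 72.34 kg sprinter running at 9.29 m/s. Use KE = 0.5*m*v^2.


KE = 0.5 * m * v^2
KE = 0.5 * 72.34 * 9.29^2
KE = 0.5 * 72.34 * 86.3041 = 3121.6193 J

3121.6193 J


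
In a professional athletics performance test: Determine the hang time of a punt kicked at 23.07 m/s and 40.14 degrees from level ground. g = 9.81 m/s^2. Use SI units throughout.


T = 2*v*sin(theta)/g
sin(theta) = sin(40.14 deg) = 0.6447
T = 2*23.07*0.6447 / 9.81
T = 29.7445 / 9.81 = 3.0321 s

3.0321 s


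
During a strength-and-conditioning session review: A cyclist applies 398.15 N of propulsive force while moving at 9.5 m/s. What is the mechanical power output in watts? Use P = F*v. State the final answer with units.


P = F * v
P = 398.15 * 9.5
P = 3782.425 W

3782.425 W


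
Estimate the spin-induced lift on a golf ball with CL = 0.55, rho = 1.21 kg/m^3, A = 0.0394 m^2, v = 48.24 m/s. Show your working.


FM = 0.5 * CL * rho * A * v^2
FM = 0.5 * 0.55 * 1.21 * 0.0394 * 48.24^2
v^2 = 2327.0976
FM = 0.5 * 0.55 * 1.21 * 0.0394 * 2327.0976 = 30.5091 N

30.5091 N


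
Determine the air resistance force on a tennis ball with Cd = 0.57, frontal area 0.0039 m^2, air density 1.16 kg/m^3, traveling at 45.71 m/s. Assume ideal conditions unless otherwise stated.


Fd = 0.5 * Cd * rho * A * v^2
Fd = 0.5 * 0.57 * 1.16 * 0.0039 * 45.71^2
v^2 = 2089.4041
Fd = 0.5 * 0.57 * 1.16 * 0.0039 * 2089.4041 = 2.694 N

2.694 N


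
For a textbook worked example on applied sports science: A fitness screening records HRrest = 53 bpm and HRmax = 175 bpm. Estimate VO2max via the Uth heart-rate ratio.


VO2max = 15.3 * HRmax / HRrest
VO2max = 15.3 * 175 / 53
VO2max = 2677.5 / 53 = 50.5189 mL/kg/min

50.5189 mL/kg/min


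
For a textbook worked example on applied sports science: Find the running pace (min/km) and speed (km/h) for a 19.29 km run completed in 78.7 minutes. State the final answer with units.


Pace = time / distance = 78.7 min / 19.29 km = 4.0798 min/km
Speed = distance / time_in_hours = 19.29 / 1.3117 hr
Speed = 14.7065 km/h

4.0798 min/km, 14.7065 km/h


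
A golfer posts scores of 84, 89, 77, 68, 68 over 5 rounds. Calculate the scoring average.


Average = sum / n
Sum = 386
Average = 386 / 5 = 77.2

77.2


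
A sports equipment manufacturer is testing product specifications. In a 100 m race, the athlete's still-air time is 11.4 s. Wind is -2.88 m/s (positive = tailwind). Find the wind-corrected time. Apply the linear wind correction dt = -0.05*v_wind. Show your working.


dt = -0.05 * v_wind = -0.05 * -2.88 = 0.144 s
t_corrected = t_still + dt = 11.4 + (0.144)
t_corrected = 11.544 s

11.544 s


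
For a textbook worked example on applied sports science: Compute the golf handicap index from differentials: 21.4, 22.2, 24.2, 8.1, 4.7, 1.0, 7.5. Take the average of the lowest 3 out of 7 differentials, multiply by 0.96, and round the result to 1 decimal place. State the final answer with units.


All differentials: 21.4, 22.2, 24.2, 8.1, 4.7, 1.0, 7.5
Sorted: 1.0, 4.7, 7.5, 8.1, 21.4, 22.2, 24.2
Best 3: 1.0, 4.7, 7.5
Average of best = 13.2 / 3 = 4.4
Raw index = 4.4 * 0.96 = 4.224
Handicap index = round(4.224, 1) = 4.2

4.2


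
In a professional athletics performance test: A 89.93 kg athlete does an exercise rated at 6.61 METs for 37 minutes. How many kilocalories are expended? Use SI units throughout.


kcal = MET * mass * time_hr
Convert time: 37 min = 0.6167 hr
kcal = 6.61 * 89.93 * 0.6167
kcal = 366.5697 kcal

366.5697 kcal


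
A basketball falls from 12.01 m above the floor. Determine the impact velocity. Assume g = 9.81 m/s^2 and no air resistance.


v = sqrt(2 * g * h)
v = sqrt(2 * 9.81 * 12.01)
v = sqrt(235.6362) = 15.3504 m/s

15.3504 m/s


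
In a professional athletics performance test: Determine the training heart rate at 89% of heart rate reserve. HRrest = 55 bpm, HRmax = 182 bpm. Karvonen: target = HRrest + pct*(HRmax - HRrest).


Target = HRrest + pct*(HRmax - HRrest)
Heart rate reserve = HRmax - HRrest = 182 - 55 = 127 bpm
Fraction = 89% = 0.89
Target = 55 + 0.89 * 127
Target = 55 + 113.03 = 168.03 bpm

168.03 bpm


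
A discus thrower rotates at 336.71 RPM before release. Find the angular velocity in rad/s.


omega = RPM * 2 * pi / 60
omega = 336.71 * 2 * 3.14159 / 60
omega = 2115.6113 / 60 = 35.2602 rad/s

35.2602 rad/s


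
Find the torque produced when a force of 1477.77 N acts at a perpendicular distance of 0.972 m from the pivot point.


tau = F * d
tau = 1477.77 * 0.972
tau = 1436.3924 N*m

1436.3924 N*m


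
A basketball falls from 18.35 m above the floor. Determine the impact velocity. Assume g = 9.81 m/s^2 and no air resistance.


v = sqrt(2 * g * h)
v = sqrt(2 * 9.81 * 18.35)
v = sqrt(360.027) = 18.9744 m/s

18.9744 m/s


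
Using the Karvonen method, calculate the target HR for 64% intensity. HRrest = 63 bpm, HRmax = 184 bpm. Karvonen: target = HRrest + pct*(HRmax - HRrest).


Target = HRrest + pct*(HRmax - HRrest)
Heart rate reserve = HRmax - HRrest = 184 - 63 = 121 bpm
Fraction = 64% = 0.64
Target = 63 + 0.64 * 121
Target = 63 + 77.44 = 140.44 bpm

140.44 bpm


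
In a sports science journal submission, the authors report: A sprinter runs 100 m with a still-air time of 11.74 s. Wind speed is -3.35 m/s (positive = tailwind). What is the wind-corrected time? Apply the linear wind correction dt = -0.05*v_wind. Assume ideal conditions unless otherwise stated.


dt = -0.05 * v_wind = -0.05 * -3.35 = 0.1675 s
t_corrected = t_still + dt = 11.74 + (0.1675)
t_corrected = 11.9075 s

11.9075 s


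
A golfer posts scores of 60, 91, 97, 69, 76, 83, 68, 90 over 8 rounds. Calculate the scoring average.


Average = sum / n
Sum = 634
Average = 634 / 8 = 79.25

79.25


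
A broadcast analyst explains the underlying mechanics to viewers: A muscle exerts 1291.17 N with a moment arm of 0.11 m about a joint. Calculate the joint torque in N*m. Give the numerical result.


tau = F * d
tau = 1291.17 * 0.11
tau = 142.0287 N*m

142.0287 N*m


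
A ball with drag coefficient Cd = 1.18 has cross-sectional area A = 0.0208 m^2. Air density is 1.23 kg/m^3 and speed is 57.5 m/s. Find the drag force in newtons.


Fd = 0.5 * Cd * rho * A * v^2
Fd = 0.5 * 1.18 * 1.23 * 0.0208 * 57.5^2
v^2 = 3306.25
Fd = 0.5 * 1.18 * 1.23 * 0.0208 * 3306.25 = 49.9064 N

49.9064 N


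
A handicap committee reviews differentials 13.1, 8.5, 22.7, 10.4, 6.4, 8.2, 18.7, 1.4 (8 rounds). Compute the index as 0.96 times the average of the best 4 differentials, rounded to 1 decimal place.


All differentials: 13.1, 8.5, 22.7, 10.4, 6.4, 8.2, 18.7, 1.4
Sorted: 1.4, 6.4, 8.2, 8.5, 10.4, 13.1, 18.7, 22.7
Best 4: 1.4, 6.4, 8.2, 8.5
Average of best = 24.5 / 4 = 6.125
Raw index = 6.125 * 0.96 = 5.88
Handicap index = round(5.88, 1) = 5.9

5.9


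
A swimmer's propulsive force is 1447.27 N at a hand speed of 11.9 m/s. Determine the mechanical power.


P = F * v
P = 1447.27 * 11.9
P = 17222.513 W

17222.513 W


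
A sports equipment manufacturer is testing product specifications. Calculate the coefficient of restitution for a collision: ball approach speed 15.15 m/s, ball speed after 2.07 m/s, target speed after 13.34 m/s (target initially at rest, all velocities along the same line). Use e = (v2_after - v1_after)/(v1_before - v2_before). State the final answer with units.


e = (v2_after - v1_after) / (v1_before - v2_before)
Numerator = 13.34 - 2.07 = 11.27
Denominator = 15.15 - 0 = 15.15
e = 11.27 / 15.15 = 0.7439

0.7439


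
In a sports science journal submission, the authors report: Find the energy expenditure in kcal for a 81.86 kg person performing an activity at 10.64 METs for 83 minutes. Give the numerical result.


kcal = MET * mass * time_hr
Convert time: 83 min = 1.3833 hr
kcal = 10.64 * 81.86 * 1.3833
kcal = 1204.8701 kcal

1204.8701 kcal


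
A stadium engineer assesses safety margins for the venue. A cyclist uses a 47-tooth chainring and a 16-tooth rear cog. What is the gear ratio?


GR = front_teeth / rear_teeth
GR = 47 / 16
GR = 2.9375

2.9375


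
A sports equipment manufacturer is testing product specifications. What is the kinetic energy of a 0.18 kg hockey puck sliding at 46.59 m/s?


KE = 0.5 * m * v^2
KE = 0.5 * 0.18 * 46.59^2
KE = 0.5 * 0.18 * 2170.6281 = 195.3565 J

195.3565 J


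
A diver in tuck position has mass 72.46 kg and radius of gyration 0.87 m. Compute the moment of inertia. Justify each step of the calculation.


I = m * k^2
I = 72.46 * 0.87^2
I = 72.46 * 0.7569 = 54.845 kg*m^2

54.845 kg*m^2


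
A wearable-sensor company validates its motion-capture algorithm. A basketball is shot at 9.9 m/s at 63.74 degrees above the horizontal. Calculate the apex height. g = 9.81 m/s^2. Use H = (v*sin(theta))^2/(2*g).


H = (v*sin(theta))^2 / (2*g)
vy = v*sin(theta) = 9.9 * sin(63.74 deg) = 8.8783 m/s
H = vy^2 / (2*g) = 78.8238 / (2*9.81)
H = 78.8238 / 19.62 = 4.0175 m

4.0175 m


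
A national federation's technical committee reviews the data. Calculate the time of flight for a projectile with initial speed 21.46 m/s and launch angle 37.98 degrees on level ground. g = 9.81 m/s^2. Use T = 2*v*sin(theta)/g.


T = 2*v*sin(theta)/g
sin(theta) = sin(37.98 deg) = 0.6154
T = 2*21.46*0.6154 / 9.81
T = 26.4124 / 9.81 = 2.6924 s

2.6924 s


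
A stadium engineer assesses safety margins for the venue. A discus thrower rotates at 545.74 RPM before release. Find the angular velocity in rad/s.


omega = RPM * 2 * pi / 60
omega = 545.74 * 2 * 3.14159 / 60
omega = 3428.9855 / 60 = 57.1498 rad/s

57.1498 rad/s


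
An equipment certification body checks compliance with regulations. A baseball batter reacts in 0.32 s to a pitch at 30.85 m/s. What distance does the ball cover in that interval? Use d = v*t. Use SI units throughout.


d = v * t
d = 30.85 * 0.32
d = 9.872 m

9.872 m


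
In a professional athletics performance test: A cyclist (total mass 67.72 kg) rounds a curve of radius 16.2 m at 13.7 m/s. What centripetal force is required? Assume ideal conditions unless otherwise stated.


Fc = m * v^2 / r
v^2 = 13.7^2 = 187.69
Fc = 67.72 * 187.69 / 16.2
Fc = 12710.3668 / 16.2 = 784.5905 N

784.5905 N


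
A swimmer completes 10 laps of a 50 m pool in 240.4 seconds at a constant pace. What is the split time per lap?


Split time = total_time / n_laps = 240.4 / 10
Split time = 24.04 s per lap

24.04 s


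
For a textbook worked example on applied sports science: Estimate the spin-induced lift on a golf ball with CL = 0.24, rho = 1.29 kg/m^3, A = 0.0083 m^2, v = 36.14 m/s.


FM = 0.5 * CL * rho * A * v^2
FM = 0.5 * 0.24 * 1.29 * 0.0083 * 36.14^2
v^2 = 1306.0996
FM = 0.5 * 0.24 * 1.29 * 0.0083 * 1306.0996 = 1.6781 N

1.6781 N


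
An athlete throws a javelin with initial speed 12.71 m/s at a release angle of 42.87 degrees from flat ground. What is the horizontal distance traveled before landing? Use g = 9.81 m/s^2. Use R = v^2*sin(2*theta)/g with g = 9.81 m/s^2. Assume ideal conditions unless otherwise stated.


R = v^2 * sin(2*theta) / g
Convert angle to radians: theta = 42.87 deg = 0.7482 rad
sin(2*theta) = sin(1.4964) = 0.9972
R = 12.71^2 * 0.9972 / 9.81
R = 161.5441 * 0.9972 / 9.81 = 16.4218 m

16.4218 m


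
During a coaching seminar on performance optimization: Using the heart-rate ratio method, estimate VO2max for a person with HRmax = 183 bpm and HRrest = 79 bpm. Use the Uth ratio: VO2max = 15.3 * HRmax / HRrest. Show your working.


VO2max = 15.3 * HRmax / HRrest
VO2max = 15.3 * 183 / 79
VO2max = 2799.9 / 79 = 35.4418 mL/kg/min

35.4418 mL/kg/min


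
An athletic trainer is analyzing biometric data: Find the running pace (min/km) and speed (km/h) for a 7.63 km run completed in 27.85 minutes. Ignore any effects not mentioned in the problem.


Pace = time / distance = 27.85 min / 7.63 km = 3.6501 min/km
Speed = distance / time_in_hours = 7.63 / 0.4642 hr
Speed = 16.4381 km/h

3.6501 min/km, 16.4381 km/h


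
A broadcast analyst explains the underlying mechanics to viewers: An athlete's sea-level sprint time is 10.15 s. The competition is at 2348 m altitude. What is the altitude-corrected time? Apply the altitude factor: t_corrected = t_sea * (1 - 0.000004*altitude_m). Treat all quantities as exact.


Correction factor = 1 - 0.000004 * 2348 = 0.990608
t_corrected = t_sea * factor = 10.15 * 0.990608
t_corrected = 10.0547 s

10.0547 s


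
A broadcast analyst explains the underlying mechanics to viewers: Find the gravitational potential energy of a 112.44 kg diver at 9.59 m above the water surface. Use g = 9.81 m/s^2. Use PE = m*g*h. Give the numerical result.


PE = m * g * h
PE = 112.44 * 9.81 * 9.59
PE = 1103.0364 * 9.59 = 10578.1191 J

10578.1191 J


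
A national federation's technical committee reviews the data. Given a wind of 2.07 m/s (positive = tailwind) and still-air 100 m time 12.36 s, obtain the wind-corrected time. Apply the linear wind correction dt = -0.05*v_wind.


dt = -0.05 * v_wind = -0.05 * 2.07 = -0.1035 s
t_corrected = t_still + dt = 12.36 + (-0.1035)
t_corrected = 12.2565 s

12.2565 s
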